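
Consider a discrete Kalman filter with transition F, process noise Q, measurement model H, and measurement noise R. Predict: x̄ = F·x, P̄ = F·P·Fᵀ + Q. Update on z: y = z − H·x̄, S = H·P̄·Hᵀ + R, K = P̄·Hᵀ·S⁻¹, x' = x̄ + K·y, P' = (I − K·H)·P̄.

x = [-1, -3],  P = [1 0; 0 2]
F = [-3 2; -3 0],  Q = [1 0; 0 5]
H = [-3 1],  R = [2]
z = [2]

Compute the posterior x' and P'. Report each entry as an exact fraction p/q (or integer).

x' = [39/62, 251/62]
P' = [207/124 531/124; 531/124 1567/124]

x̄ = F·x = [-3, 3]
P̄ = F·P·Fᵀ + Q = [18 9; 9 14]
y = z − H·x̄ = [-10]
S = H·P̄·Hᵀ + R = [124]
K = P̄·Hᵀ·S⁻¹ = [-45/124; -13/124]
x' = x̄ + K·y = [39/62, 251/62]
P' = (I − K·H)·P̄ = [207/124 531/124; 531/124 1567/124]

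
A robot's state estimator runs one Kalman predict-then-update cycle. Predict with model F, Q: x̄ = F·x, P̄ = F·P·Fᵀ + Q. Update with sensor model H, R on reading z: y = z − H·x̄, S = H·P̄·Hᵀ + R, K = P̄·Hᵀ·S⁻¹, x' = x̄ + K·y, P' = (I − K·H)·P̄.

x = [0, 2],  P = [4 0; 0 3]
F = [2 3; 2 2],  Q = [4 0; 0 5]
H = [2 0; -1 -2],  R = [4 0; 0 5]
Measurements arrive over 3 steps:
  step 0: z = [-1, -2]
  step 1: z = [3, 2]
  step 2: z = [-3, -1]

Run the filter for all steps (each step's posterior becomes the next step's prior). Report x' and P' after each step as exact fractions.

step 0: x' = [-21/122, 54/61], P' = [363/427 -124/427; -124/427 507/427]
step 1: x' = [607783/483762, -100121/80627], P' = [202003/241881 -23048/80627; -23048/80627 93119/80627]
step 2: x' = [-119675151/89360498, 131777573/134040747], P' = [37291231/44680249 -12774408/44680249; -12774408/44680249 154768847/134040747]

step 0: x̄ = F·x = [6, 4]
step 0: P̄ = F·P·Fᵀ + Q = [47 34; 34 33]
step 0: y = z − H·x̄ = [-13, 12]
step 0: S = H·P̄·Hᵀ + R = [192 -230; -230 320]
step 0: K = P̄·Hᵀ·S⁻¹ = [363/854 -23/427; -62/427 -178/427]
step 0: x' = x̄ + K·y = [-21/122, 54/61]
step 0: P' = (I − K·H)·P̄ = [363/427 -124/427; -124/427 507/427]
step 1: x̄ = F·x = [141/61, 87/61]
step 1: P̄ = F·P·Fᵀ + Q = [6235/427 3254/427; 3254/427 4623/427]
step 1: y = z − H·x̄ = [-99/61, 437/61]
step 1: S = H·P̄·Hᵀ + R = [26648/427 -25486/427; -25486/427 39878/427]
step 1: K = P̄·Hᵀ·S⁻¹ = [202003/483762 -12743/241881; -11524/80627 -32638/80627]
step 1: x' = x̄ + K·y = [607783/483762, -100121/80627]
step 1: P' = (I − K·H)·P̄ = [202003/241881 -23048/80627; -23048/80627 93119/80627]
step 2: x̄ = F·x = [-293306/241881, 7057/241881]
step 2: P̄ = F·P·Fᵀ + Q = [3460021/241881 1792714/241881; 1792714/241881 2581693/241881]
step 2: y = z − H·x̄ = [-139031/241881, -173691/80627]
step 2: S = H·P̄·Hᵀ + R = [14807608/241881 -4696966/80627; -4696966/80627 7389018/80627]
step 2: K = P̄·Hᵀ·S⁻¹ = [37291231/89360498 -2348483/44680249; -6387204/44680249 -54242894/134040747]
step 2: x' = x̄ + K·y = [-119675151/89360498, 131777573/134040747]
step 2: P' = (I − K·H)·P̄ = [37291231/44680249 -12774408/44680249; -12774408/44680249 154768847/134040747]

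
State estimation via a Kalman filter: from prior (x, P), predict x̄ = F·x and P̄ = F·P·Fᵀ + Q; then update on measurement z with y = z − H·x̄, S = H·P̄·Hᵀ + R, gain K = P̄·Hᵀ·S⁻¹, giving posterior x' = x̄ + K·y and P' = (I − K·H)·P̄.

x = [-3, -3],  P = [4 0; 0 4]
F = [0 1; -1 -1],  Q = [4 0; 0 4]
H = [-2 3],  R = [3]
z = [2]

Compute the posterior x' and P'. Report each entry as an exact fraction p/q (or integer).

x' = [43/191, 178/191]
P' = [744/191 468/191; 468/191 356/191]

x̄ = F·x = [-3, 6]
P̄ = F·P·Fᵀ + Q = [8 -4; -4 12]
y = z − H·x̄ = [-22]
S = H·P̄·Hᵀ + R = [191]
K = P̄·Hᵀ·S⁻¹ = [-28/191; 44/191]
x' = x̄ + K·y = [43/191, 178/191]
P' = (I − K·H)·P̄ = [744/191 468/191; 468/191 356/191]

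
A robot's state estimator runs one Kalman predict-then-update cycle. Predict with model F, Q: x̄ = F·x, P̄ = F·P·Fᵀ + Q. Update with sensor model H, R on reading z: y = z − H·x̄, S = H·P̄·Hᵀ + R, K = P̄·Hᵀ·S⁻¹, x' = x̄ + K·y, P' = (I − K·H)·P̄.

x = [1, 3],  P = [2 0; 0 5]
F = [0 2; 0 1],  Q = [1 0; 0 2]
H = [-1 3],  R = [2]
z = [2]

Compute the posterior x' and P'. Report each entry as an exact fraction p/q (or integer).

x' = [147/26, 67/26]
P' = [465/26 161/26; 161/26 61/26]

x̄ = F·x = [6, 3]
P̄ = F·P·Fᵀ + Q = [21 10; 10 7]
y = z − H·x̄ = [-1]
S = H·P̄·Hᵀ + R = [26]
K = P̄·Hᵀ·S⁻¹ = [9/26; 11/26]
x' = x̄ + K·y = [147/26, 67/26]
P' = (I − K·H)·P̄ = [465/26 161/26; 161/26 61/26]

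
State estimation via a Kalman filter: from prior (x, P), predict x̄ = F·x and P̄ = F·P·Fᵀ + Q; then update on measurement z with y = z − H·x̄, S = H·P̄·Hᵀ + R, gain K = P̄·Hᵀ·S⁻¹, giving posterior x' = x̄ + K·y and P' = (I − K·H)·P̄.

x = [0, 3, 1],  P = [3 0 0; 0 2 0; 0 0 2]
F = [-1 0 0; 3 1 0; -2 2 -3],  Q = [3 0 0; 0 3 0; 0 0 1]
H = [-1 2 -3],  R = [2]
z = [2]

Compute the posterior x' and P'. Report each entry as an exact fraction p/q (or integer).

x̄ = F·x = [0, 3, 3]
P̄ = F·P·Fᵀ + Q = [6 -9 6; -9 32 -14; 6 -14 39]
y = z − H·x̄ = [5]
S = H·P̄·Hᵀ + R = [727]
K = P̄·Hᵀ·S⁻¹ = [-42/727; 115/727; -151/727]
x' = x̄ + K·y = [-210/727, 2756/727, 1426/727]
P' = (I − K·H)·P̄ = [2598/727 -1713/727 -1980/727; -1713/727 10039/727 7187/727; -1980/727 7187/727 5552/727]

x' = [-210/727, 2756/727, 1426/727]
P' = [2598/727 -1713/727 -1980/727; -1713/727 10039/727 7187/727; -1980/727 7187/727 5552/727]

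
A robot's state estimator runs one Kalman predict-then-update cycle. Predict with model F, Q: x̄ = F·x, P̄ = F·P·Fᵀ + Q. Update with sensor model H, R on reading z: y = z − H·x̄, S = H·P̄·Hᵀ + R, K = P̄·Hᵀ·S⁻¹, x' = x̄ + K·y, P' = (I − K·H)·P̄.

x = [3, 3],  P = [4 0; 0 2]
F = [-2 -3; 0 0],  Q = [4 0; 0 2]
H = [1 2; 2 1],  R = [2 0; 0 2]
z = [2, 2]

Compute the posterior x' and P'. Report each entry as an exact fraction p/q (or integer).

x' = [69/136, 45/68]
P' = [57/68 -19/34; -19/34 12/17]

x̄ = F·x = [-15, 0]
P̄ = F·P·Fᵀ + Q = [38 0; 0 2]
y = z − H·x̄ = [17, 32]
S = H·P̄·Hᵀ + R = [48 80; 80 156]
K = P̄·Hᵀ·S⁻¹ = [-19/136 19/34; 29/68 -7/34]
x' = x̄ + K·y = [69/136, 45/68]
P' = (I − K·H)·P̄ = [57/68 -19/34; -19/34 12/17]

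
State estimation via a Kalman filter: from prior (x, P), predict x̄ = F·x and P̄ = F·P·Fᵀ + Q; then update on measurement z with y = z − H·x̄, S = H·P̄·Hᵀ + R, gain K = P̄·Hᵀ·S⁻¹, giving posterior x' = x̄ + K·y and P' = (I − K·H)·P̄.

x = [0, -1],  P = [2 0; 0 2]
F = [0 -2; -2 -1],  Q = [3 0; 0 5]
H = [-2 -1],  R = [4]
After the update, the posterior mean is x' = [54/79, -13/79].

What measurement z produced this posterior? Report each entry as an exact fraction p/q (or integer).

x̄ = F·x = [2, 1]
P̄ = F·P·Fᵀ + Q = [11 4; 4 15]
S = H·P̄·Hᵀ + R = [79]
K = P̄·Hᵀ·S⁻¹ = [-26/79; -23/79]
x' − x̄ = [-104/79, -92/79] = K·y
y = (KᵀK)⁻¹·Kᵀ·(x' − x̄) = [4]
z = y + H·x̄ = [4] + [-5] = [-1]

z = [-1]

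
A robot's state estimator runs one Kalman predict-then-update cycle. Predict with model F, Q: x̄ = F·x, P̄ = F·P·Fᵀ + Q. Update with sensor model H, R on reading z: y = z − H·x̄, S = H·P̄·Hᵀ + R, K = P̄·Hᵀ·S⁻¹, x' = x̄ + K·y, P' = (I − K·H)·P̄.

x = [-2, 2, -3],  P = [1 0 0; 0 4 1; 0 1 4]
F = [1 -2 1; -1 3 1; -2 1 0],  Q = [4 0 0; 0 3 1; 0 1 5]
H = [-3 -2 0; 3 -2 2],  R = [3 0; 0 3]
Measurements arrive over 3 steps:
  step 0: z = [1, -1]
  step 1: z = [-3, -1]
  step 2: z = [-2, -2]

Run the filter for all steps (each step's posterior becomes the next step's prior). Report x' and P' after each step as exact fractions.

step 0: x̄ = F·x = [-9, 5, 6]
step 0: P̄ = F·P·Fᵀ + Q = [21 -20 -9; -20 50 16; -9 16 13]
step 0: y = z − H·x̄ = [-16, 24]
step 0: S = H·P̄·Hᵀ + R = [152 1; 1 448]
step 0: K = P̄·Hᵀ·S⁻¹ = [-10389/68095 12943/68095; -17792/68095 -19416/68095; -2207/68095 -5011/68095]
step 0: x' = x̄ + K·y = [-135999/68095, 159163/68095, 323618/68095]
step 0: P' = (I − K·H)·P̄ = [90893/68095 -120756/68095 -237681/68095; -120756/68095 207822/68095 359832/68095; -237681/68095 359832/68095 708837/68095]
step 1: x̄ = F·x = [-130707/68095, 937106/68095, 431161/68095]
step 1: P̄ = F·P·Fᵀ + Q = [471732/68095 -872936/68095 -366016/68095; -872936/68095 6233303/68095 2553833/68095; -366016/68095 2553833/68095 1394893/68095]
step 1: y = z − H·x̄ = [1277806/68095, 1335916/68095]
step 1: S = H·P̄·Hᵀ + R = [18907853/68095 12668388/68095; 12668388/68095 20615033/68095]
step 1: K = P̄·Hᵀ·S⁻¹ = [-351789028/3367324459 612948436/3367324459; -1125056138/3367324459 -938425236/3367324459; -578370014/3367324459 -202547440/3367324459]
step 1: x' = x̄ + K·y = [-1039773639/3367324459, 6818109750/3367324459, 6494279185/3367324459]
step 1: P' = (I − K·H)·P̄ = [3170997476/3367324459 -4228812672/3367324459 -8065886232/3367324459; -4228812672/3367324459 8030803215/3367324459 12966384369/3367324459; -8065886232/3367324459 12966384369/3367324459 24761392557/3367324459]
step 2: x̄ = F·x = [-8181713954/3367324459, 27988382074/3367324459, 8897657028/3367324459]
step 2: P̄ = F·P·Fᵀ + Q = [22442841477/3367324459 -34772103200/3367324459 -14449507909/3367324459; -34772103200/3367324459 229614547055/3367324459 92501574593/3367324459; -14449507909/3367324459 92501574593/3367324459 54466666102/3367324459]
step 2: y = z − H·x̄ = [24696973368/3367324459, 55991943036/3367324459]
step 2: S = H·P̄·Hᵀ + R = [713280496490/3367324459 433163364009/3367324459; 433163364009/3367324459 852270946046/3367324459]
step 2: K = P̄·Hᵀ·S⁻¹ = [-1904093158411/17830083911143 3226630931773/17830083911143; -41133909106616/124810587378001 -34529369829630/124810587378001; -2927312271041/17830083911143 -1010517381283/17830083911143]
step 2: x' = x̄ + K·y = [-3635126100638/17830083911143, 161551655250934/124810587378001, 8840664728592/17830083911143]
step 2: P' = (I − K·H)·P̄ = [2375149071617/2547154844449 -22082925514362/17830083911143 -6026006338383/2547154844449; -22082925514362/17830083911143 293571581560725/124810587378001 67664034959583/17830083911143; -6026006338383/2547154844449 67664034959583/17830083911143 18488760777240/2547154844449]

step 0: x' = [-135999/68095, 159163/68095, 323618/68095], P' = [90893/68095 -120756/68095 -237681/68095; -120756/68095 207822/68095 359832/68095; -237681/68095 359832/68095 708837/68095]
step 1: x' = [-1039773639/3367324459, 6818109750/3367324459, 6494279185/3367324459], P' = [3170997476/3367324459 -4228812672/3367324459 -8065886232/3367324459; -4228812672/3367324459 8030803215/3367324459 12966384369/3367324459; -8065886232/3367324459 12966384369/3367324459 24761392557/3367324459]
step 2: x' = [-3635126100638/17830083911143, 161551655250934/124810587378001, 8840664728592/17830083911143], P' = [2375149071617/2547154844449 -22082925514362/17830083911143 -6026006338383/2547154844449; -22082925514362/17830083911143 293571581560725/124810587378001 67664034959583/17830083911143; -6026006338383/2547154844449 67664034959583/17830083911143 18488760777240/2547154844449]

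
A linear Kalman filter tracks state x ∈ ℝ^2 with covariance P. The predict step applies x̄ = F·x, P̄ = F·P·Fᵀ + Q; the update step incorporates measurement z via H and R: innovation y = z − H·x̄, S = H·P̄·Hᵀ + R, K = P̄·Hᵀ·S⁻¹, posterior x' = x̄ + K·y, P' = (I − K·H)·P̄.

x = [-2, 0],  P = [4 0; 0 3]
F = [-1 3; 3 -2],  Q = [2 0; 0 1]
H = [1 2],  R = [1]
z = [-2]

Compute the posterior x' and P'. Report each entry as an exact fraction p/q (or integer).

x̄ = F·x = [2, -6]
P̄ = F·P·Fᵀ + Q = [33 -30; -30 49]
y = z − H·x̄ = [8]
S = H·P̄·Hᵀ + R = [110]
K = P̄·Hᵀ·S⁻¹ = [-27/110; 34/55]
x' = x̄ + K·y = [2/55, -58/55]
P' = (I − K·H)·P̄ = [2901/110 -732/55; -732/55 383/55]

x' = [2/55, -58/55]
P' = [2901/110 -732/55; -732/55 383/55]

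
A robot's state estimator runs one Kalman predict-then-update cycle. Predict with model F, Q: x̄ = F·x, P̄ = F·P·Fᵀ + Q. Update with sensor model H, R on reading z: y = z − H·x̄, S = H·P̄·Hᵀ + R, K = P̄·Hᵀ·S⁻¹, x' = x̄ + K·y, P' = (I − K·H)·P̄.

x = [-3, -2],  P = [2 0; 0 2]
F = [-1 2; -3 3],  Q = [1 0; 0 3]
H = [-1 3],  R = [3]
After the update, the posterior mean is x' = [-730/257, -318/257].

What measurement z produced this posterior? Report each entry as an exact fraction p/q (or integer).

z = [-1]

x̄ = F·x = [-1, 3]
P̄ = F·P·Fᵀ + Q = [11 18; 18 39]
S = H·P̄·Hᵀ + R = [257]
K = P̄·Hᵀ·S⁻¹ = [43/257; 99/257]
x' − x̄ = [-473/257, -1089/257] = K·y
y = (KᵀK)⁻¹·Kᵀ·(x' − x̄) = [-11]
z = y + H·x̄ = [-11] + [10] = [-1]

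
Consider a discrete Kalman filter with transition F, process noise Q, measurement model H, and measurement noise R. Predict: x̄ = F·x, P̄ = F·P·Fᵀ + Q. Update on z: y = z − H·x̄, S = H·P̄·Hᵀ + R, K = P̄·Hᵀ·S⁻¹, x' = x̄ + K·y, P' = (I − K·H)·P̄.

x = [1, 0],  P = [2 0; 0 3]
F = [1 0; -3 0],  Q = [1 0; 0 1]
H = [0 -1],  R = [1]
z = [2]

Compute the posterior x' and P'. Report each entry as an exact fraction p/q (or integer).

x' = [7/10, -41/20]
P' = [6/5 -3/10; -3/10 19/20]

x̄ = F·x = [1, -3]
P̄ = F·P·Fᵀ + Q = [3 -6; -6 19]
y = z − H·x̄ = [-1]
S = H·P̄·Hᵀ + R = [20]
K = P̄·Hᵀ·S⁻¹ = [3/10; -19/20]
x' = x̄ + K·y = [7/10, -41/20]
P' = (I − K·H)·P̄ = [6/5 -3/10; -3/10 19/20]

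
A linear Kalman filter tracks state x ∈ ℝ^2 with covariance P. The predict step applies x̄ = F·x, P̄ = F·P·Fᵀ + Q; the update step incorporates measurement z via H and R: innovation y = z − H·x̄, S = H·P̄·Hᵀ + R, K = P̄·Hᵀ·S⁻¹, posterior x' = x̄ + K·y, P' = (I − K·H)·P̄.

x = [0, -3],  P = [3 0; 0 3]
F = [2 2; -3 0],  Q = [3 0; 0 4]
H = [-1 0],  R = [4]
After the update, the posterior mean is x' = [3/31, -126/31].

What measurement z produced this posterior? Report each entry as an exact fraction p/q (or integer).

x̄ = F·x = [-6, 0]
P̄ = F·P·Fᵀ + Q = [27 -18; -18 31]
S = H·P̄·Hᵀ + R = [31]
K = P̄·Hᵀ·S⁻¹ = [-27/31; 18/31]
x' − x̄ = [189/31, -126/31] = K·y
y = (KᵀK)⁻¹·Kᵀ·(x' − x̄) = [-7]
z = y + H·x̄ = [-7] + [6] = [-1]

z = [-1]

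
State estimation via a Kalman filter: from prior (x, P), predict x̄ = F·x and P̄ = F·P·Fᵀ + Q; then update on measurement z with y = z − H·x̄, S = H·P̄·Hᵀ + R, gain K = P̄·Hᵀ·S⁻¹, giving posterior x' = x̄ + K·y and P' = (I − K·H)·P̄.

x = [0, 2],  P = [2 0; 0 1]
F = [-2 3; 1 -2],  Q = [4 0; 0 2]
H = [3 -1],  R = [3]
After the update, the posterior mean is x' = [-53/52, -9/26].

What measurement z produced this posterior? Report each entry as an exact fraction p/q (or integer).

x̄ = F·x = [6, -4]
P̄ = F·P·Fᵀ + Q = [21 -10; -10 8]
S = H·P̄·Hᵀ + R = [260]
K = P̄·Hᵀ·S⁻¹ = [73/260; -19/130]
x' − x̄ = [-365/52, 95/26] = K·y
y = (KᵀK)⁻¹·Kᵀ·(x' − x̄) = [-25]
z = y + H·x̄ = [-25] + [22] = [-3]

z = [-3]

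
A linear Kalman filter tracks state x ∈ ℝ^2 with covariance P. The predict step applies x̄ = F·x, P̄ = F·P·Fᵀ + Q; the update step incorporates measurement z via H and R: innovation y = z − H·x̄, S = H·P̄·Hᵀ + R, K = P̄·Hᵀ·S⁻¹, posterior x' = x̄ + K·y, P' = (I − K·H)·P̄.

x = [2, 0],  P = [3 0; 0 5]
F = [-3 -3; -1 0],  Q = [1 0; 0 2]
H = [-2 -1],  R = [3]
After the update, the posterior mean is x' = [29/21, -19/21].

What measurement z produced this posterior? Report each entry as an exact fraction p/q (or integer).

x̄ = F·x = [-6, -2]
P̄ = F·P·Fᵀ + Q = [73 9; 9 5]
S = H·P̄·Hᵀ + R = [336]
K = P̄·Hᵀ·S⁻¹ = [-155/336; -23/336]
x' − x̄ = [155/21, 23/21] = K·y
y = (KᵀK)⁻¹·Kᵀ·(x' − x̄) = [-16]
z = y + H·x̄ = [-16] + [14] = [-2]

z = [-2]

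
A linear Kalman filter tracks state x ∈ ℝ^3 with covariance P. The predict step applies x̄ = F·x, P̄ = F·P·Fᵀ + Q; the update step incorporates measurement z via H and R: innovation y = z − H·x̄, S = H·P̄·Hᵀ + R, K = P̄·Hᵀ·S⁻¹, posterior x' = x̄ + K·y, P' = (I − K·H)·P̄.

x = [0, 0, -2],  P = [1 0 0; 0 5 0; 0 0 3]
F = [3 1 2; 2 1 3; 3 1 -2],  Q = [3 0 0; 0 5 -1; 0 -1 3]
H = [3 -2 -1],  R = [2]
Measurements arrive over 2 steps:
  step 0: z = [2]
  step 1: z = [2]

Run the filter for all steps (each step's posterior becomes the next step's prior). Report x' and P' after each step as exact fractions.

step 0: x' = [-47/32, -153/32, 107/32], P' = [1127/64 1505/64 317/64; 1505/64 2455/64 -421/64; 317/64 -421/64 1807/64]
step 1: x' = [-4887/1084, 307/1084, -17457/1084], P' = [35256/271 110423/1084 99869/542; 110423/1084 31852/271 73939/1084; 99869/542 73939/1084 112763/271]

step 0: x̄ = F·x = [-4, -6, 4]
step 0: P̄ = F·P·Fᵀ + Q = [29 29 2; 29 41 -8; 2 -8 29]
step 0: y = z − H·x̄ = [6]
step 0: S = H·P̄·Hᵀ + R = [64]
step 0: K = P̄·Hᵀ·S⁻¹ = [27/64; 13/64; -7/64]
step 0: x' = x̄ + K·y = [-47/32, -153/32, 107/32]
step 0: P' = (I − K·H)·P̄ = [1127/64 1505/64 317/64; 1505/64 2455/64 -421/64; 317/64 -421/64 1807/64]
step 1: x̄ = F·x = [-5/2, 37/16, -127/8]
step 1: P̄ = F·P·Fᵀ + Q = [487 925/2 225; 925/2 7711/16 875/8; 225 875/8 1683/4]
step 1: y = z − H·x̄ = [-7/4]
step 1: S = H·P̄·Hᵀ + R = [271]
step 1: K = P̄·Hᵀ·S⁻¹ = [311/271; 1257/1084; 71/542]
step 1: x' = x̄ + K·y = [-4887/1084, 307/1084, -17457/1084]
step 1: P' = (I − K·H)·P̄ = [35256/271 110423/1084 99869/542; 110423/1084 31852/271 73939/1084; 99869/542 73939/1084 112763/271]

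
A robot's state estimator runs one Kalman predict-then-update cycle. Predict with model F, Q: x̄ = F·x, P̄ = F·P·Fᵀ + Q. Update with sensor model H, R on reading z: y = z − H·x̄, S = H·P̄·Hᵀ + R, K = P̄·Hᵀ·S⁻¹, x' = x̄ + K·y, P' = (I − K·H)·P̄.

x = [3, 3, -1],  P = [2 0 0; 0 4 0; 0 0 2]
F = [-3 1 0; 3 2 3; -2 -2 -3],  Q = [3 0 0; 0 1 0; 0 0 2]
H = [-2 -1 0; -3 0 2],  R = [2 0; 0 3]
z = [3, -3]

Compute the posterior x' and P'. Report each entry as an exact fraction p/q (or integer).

x̄ = F·x = [-6, 12, -9]
P̄ = F·P·Fᵀ + Q = [25 -10 4; -10 53 -46; 4 -46 44]
y = z − H·x̄ = [3, -3]
S = H·P̄·Hᵀ + R = [115 196; 196 356]
K = P̄·Hᵀ·S⁻¹ = [-277/631 135/2524; 101/631 -331/1262; -342/631 323/631]
x' = x̄ + K·y = [-18873/2524, 16743/1262, -7674/631]
P' = (I − K·H)·P̄ = [27825/2524 -26717/1262 10485/631; -26717/1262 26515/631 -20286/631; 10485/631 -20286/631 16212/631]

x' = [-18873/2524, 16743/1262, -7674/631]
P' = [27825/2524 -26717/1262 10485/631; -26717/1262 26515/631 -20286/631; 10485/631 -20286/631 16212/631]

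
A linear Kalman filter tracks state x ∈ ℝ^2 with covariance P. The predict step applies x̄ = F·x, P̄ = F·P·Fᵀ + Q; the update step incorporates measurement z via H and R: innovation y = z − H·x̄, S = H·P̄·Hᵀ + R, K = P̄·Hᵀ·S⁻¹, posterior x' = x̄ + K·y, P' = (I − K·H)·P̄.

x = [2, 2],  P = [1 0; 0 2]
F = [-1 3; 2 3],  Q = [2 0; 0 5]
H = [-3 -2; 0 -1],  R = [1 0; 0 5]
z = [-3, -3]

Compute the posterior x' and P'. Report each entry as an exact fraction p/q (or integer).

x̄ = F·x = [4, 10]
P̄ = F·P·Fᵀ + Q = [21 16; 16 27]
y = z − H·x̄ = [29, 7]
S = H·P̄·Hᵀ + R = [490 102; 102 32]
K = P̄·Hᵀ·S⁻¹ = [-352/1319 925/2638; -255/2638 -1413/2638]
x' = x̄ + K·y = [-3389/2638, 4547/1319]
P' = (I − K·H)·P̄ = [1659/1319 -4625/2638; -4625/2638 7065/2638]

x' = [-3389/2638, 4547/1319]
P' = [1659/1319 -4625/2638; -4625/2638 7065/2638]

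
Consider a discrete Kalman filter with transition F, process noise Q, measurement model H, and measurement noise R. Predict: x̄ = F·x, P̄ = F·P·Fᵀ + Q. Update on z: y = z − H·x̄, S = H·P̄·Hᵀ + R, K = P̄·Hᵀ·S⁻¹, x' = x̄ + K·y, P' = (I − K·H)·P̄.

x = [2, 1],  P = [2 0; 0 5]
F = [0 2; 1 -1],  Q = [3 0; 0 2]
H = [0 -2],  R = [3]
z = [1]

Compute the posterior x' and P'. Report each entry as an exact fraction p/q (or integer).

x' = [46/13, -5/13]
P' = [497/39 -10/13; -10/13 9/13]

x̄ = F·x = [2, 1]
P̄ = F·P·Fᵀ + Q = [23 -10; -10 9]
y = z − H·x̄ = [3]
S = H·P̄·Hᵀ + R = [39]
K = P̄·Hᵀ·S⁻¹ = [20/39; -6/13]
x' = x̄ + K·y = [46/13, -5/13]
P' = (I − K·H)·P̄ = [497/39 -10/13; -10/13 9/13]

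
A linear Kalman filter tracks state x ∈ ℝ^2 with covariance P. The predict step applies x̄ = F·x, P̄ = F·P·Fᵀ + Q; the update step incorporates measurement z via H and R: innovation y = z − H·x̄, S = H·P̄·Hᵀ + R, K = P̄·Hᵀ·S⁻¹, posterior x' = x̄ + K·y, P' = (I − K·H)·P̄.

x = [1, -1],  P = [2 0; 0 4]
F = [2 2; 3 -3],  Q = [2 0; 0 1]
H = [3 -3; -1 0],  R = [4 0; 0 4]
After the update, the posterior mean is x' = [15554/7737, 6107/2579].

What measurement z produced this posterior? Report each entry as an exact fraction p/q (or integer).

x̄ = F·x = [0, 6]
P̄ = F·P·Fᵀ + Q = [26 -12; -12 55]
S = H·P̄·Hᵀ + R = [949 -114; -114 30]
K = P̄·Hᵀ·S⁻¹ = [76/2579 -5839/7737; -777/2579 -1921/2579]
x' − x̄ = [15554/7737, -9367/2579] = K·y
y = (KᵀK)⁻¹·Kᵀ·(x' − x̄) = [17, -2]
z = y + H·x̄ = [17, -2] + [-18, 0] = [-1, -2]

z = [-1, -2]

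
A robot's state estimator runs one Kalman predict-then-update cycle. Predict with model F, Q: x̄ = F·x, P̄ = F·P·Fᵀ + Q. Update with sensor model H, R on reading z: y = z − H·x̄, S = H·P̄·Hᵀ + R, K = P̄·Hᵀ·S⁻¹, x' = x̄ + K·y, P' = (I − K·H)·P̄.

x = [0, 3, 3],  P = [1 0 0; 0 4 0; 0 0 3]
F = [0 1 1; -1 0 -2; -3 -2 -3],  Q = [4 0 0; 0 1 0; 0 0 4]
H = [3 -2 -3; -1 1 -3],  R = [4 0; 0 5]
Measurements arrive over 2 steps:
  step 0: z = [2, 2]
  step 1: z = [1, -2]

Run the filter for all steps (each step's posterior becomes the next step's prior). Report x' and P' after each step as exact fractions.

step 0: x̄ = F·x = [6, -6, -15]
step 0: P̄ = F·P·Fᵀ + Q = [11 -6 -17; -6 14 21; -17 21 56]
step 0: y = z − H·x̄ = [-73, -31]
step 0: S = H·P̄·Hᵀ + R = [1293 578; 578 318]
step 0: K = P̄·Hᵀ·S⁻¹ = [5438/38545 -5763/38545; -4904/38545 7403/77090; -3929/38545 -8616/38545]
step 0: x' = x̄ + K·y = [12949/38545, 23951/77090, -24262/38545]
step 0: P' = (I − K·H)·P̄ = [97889/38545 113663/38545 14863/38545; 113663/38545 328517/77090 10696/38545; 14863/38545 10696/38545 12971/38545]
step 1: x̄ = F·x = [-24573/77090, 7115/7709, 9988/38545]
step 1: P̄ = F·P·Fᵀ + Q = [705603/77090 -35172/7709 -806488/38545; -35172/7709 49554/7709 155074/7709; -806488/38545 155074/7709 3568796/38545]
step 1: y = z − H·x̄ = [353037/77090, -37995/15418]
step 1: S = H·P̄·Hᵀ + R = [124742363/77090 14740383/15418; 14740383/15418 9509213/15418]
step 1: K = P̄·Hᵀ·S⁻¹ = [158353311/924774799 -1203394326/6473423593; -70516050/924774799 247108938/6473423593; -93837862/924774799 -1466402838/6473423593]
step 1: x' = x̄ + K·y = [5978407629/6473423593, 3105151705/6473423593, 2282985184/6473423593]
step 1: P' = (I − K·H)·P̄ = [8151989172/6473423593 7385697450/6473423593 1750226636/6473423593; 7385697450/6473423593 10917594630/6473423593 765450830/6473423593; 1750226636/6473423593 765450830/6473423593 2115746128/6473423593]

step 0: x' = [12949/38545, 23951/77090, -24262/38545], P' = [97889/38545 113663/38545 14863/38545; 113663/38545 328517/77090 10696/38545; 14863/38545 10696/38545 12971/38545]
step 1: x' = [5978407629/6473423593, 3105151705/6473423593, 2282985184/6473423593], P' = [8151989172/6473423593 7385697450/6473423593 1750226636/6473423593; 7385697450/6473423593 10917594630/6473423593 765450830/6473423593; 1750226636/6473423593 765450830/6473423593 2115746128/6473423593]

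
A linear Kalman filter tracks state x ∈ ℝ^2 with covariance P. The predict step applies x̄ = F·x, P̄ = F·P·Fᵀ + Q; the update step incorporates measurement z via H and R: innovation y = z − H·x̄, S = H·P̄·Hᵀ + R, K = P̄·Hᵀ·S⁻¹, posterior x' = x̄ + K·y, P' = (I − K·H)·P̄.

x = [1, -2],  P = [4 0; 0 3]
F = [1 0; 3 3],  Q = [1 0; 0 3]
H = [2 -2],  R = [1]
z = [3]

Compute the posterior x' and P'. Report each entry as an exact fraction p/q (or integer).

x' = [37/27, -1/7]
P' = [107/27 4; 4 30/7]

x̄ = F·x = [1, -3]
P̄ = F·P·Fᵀ + Q = [5 12; 12 66]
y = z − H·x̄ = [-5]
S = H·P̄·Hᵀ + R = [189]
K = P̄·Hᵀ·S⁻¹ = [-2/27; -4/7]
x' = x̄ + K·y = [37/27, -1/7]
P' = (I − K·H)·P̄ = [107/27 4; 4 30/7]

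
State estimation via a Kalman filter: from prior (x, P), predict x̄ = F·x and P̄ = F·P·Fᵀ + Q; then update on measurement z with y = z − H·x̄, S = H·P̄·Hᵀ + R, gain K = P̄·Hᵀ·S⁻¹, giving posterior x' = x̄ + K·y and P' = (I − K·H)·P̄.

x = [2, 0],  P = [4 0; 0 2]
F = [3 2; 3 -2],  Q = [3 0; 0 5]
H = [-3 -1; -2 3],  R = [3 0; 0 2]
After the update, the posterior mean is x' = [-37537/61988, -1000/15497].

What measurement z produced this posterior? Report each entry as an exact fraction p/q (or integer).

z = [2, 1]

x̄ = F·x = [6, 6]
P̄ = F·P·Fᵀ + Q = [47 28; 28 49]
S = H·P̄·Hᵀ + R = [643 -61; -61 295]
K = P̄·Hᵀ·S⁻¹ = [-50465/185964 -16739/185964; -2807/15497 4200/15497]
x' − x̄ = [-409465/61988, -93982/15497] = K·y
y = (KᵀK)⁻¹·Kᵀ·(x' − x̄) = [26, -5]
z = y + H·x̄ = [26, -5] + [-24, 6] = [2, 1]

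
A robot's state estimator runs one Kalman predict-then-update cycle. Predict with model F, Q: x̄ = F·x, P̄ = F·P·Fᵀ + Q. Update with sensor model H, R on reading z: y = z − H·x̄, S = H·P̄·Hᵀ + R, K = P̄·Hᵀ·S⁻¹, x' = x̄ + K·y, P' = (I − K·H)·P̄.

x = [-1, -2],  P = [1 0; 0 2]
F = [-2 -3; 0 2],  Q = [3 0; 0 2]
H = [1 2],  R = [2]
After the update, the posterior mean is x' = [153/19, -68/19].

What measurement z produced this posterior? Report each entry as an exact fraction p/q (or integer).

x̄ = F·x = [8, -4]
P̄ = F·P·Fᵀ + Q = [25 -12; -12 10]
S = H·P̄·Hᵀ + R = [19]
K = P̄·Hᵀ·S⁻¹ = [1/19; 8/19]
x' − x̄ = [1/19, 8/19] = K·y
y = (KᵀK)⁻¹·Kᵀ·(x' − x̄) = [1]
z = y + H·x̄ = [1] + [0] = [1]

z = [1]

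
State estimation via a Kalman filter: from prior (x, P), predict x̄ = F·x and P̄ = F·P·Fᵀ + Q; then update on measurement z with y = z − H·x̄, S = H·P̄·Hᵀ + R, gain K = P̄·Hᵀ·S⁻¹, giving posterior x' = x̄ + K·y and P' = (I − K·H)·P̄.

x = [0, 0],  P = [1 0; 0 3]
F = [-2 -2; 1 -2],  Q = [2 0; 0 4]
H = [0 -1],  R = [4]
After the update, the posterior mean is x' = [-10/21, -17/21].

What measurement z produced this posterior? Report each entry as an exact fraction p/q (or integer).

x̄ = F·x = [0, 0]
P̄ = F·P·Fᵀ + Q = [18 10; 10 17]
S = H·P̄·Hᵀ + R = [21]
K = P̄·Hᵀ·S⁻¹ = [-10/21; -17/21]
x' − x̄ = [-10/21, -17/21] = K·y
y = (KᵀK)⁻¹·Kᵀ·(x' − x̄) = [1]
z = y + H·x̄ = [1] + [0] = [1]

z = [1]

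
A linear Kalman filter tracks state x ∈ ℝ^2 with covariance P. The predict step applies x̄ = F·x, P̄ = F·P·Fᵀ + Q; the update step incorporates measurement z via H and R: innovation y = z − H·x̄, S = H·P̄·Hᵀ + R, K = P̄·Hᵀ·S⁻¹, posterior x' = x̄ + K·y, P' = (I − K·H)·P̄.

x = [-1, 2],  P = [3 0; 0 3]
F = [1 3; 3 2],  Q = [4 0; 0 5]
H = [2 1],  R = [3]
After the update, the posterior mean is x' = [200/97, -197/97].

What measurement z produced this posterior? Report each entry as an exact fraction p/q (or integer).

x̄ = F·x = [5, 1]
P̄ = F·P·Fᵀ + Q = [34 27; 27 44]
S = H·P̄·Hᵀ + R = [291]
K = P̄·Hᵀ·S⁻¹ = [95/291; 98/291]
x' − x̄ = [-285/97, -294/97] = K·y
y = (KᵀK)⁻¹·Kᵀ·(x' − x̄) = [-9]
z = y + H·x̄ = [-9] + [11] = [2]

z = [2]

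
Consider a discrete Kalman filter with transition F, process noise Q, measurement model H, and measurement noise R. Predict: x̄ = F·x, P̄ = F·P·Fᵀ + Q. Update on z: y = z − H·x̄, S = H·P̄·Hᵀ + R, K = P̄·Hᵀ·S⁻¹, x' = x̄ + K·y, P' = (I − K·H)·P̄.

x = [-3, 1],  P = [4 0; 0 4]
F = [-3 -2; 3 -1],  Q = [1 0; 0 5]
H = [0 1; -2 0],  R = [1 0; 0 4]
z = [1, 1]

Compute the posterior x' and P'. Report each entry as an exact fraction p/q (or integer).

x' = [-813/1700, 329/425]
P' = [827/850 -7/425; -7/425 823/850]

x̄ = F·x = [7, -10]
P̄ = F·P·Fᵀ + Q = [53 -28; -28 45]
y = z − H·x̄ = [11, 15]
S = H·P̄·Hᵀ + R = [46 56; 56 216]
K = P̄·Hᵀ·S⁻¹ = [-7/425 -827/1700; 823/850 7/850]
x' = x̄ + K·y = [-813/1700, 329/425]
P' = (I − K·H)·P̄ = [827/850 -7/425; -7/425 823/850]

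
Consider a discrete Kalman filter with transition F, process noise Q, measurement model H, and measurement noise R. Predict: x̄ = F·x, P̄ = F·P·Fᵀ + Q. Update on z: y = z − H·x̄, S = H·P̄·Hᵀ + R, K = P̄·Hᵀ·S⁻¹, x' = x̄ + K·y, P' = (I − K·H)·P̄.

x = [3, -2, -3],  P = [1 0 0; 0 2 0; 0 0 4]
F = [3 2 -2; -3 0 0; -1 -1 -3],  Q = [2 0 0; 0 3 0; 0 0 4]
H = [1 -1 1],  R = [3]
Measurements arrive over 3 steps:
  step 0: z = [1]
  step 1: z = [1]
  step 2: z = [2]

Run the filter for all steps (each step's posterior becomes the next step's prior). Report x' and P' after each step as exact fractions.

step 0: x̄ = F·x = [11, -9, 8]
step 0: P̄ = F·P·Fᵀ + Q = [35 -9 17; -9 12 3; 17 3 43]
step 0: y = z − H·x̄ = [-27]
step 0: S = H·P̄·Hᵀ + R = [139]
step 0: K = P̄·Hᵀ·S⁻¹ = [61/139; -18/139; 57/139]
step 0: x' = x̄ + K·y = [-118/139, -765/139, -427/139]
step 0: P' = (I − K·H)·P̄ = [1144/139 -153/139 -1114/139; -153/139 1344/139 1443/139; -1114/139 1443/139 2728/139]
step 1: x̄ = F·x = [-1030/139, 354/139, 2164/139]
step 1: P̄ = F·P·Fᵀ + Q = [26850/139 -16062/139 13039/139; -16062/139 10713/139 -7053/139; 13039/139 -7053/139 29264/139]
step 1: y = z − H·x̄ = [-641/139]
step 1: S = H·P̄·Hᵀ + R = [139552/139]
step 1: K = P̄·Hᵀ·S⁻¹ = [7993/19936; -8457/34888; 12339/34888]
step 1: x' = x̄ + K·y = [-184587/19936, 127851/34888, 486247/34888]
step 1: P' = (I − K·H)·P̄ = [90509/2848 -89613/4984 -242009/4984; -89613/4984 157683/8722 308163/8722; -242009/4984 308163/8722 740933/8722]
step 2: x̄ = F·x = [-6743495/139552, 553761/19936, -722037/19936]
step 2: P̄ = F·P·Fᵀ + Q = [109465189/139552 -9359571/19936 13290863/19936; -9359571/19936 823125/2848 -1126713/2848; 13290863/19936 -1126713/2848 2002413/2848]
step 2: y = z − H·x̄ = [15953185/139552]
step 2: S = H·P̄·Hᵀ + R = [675859157/139552]
step 2: K = P̄·Hᵀ·S⁻¹ = [268018227/675859157; -161059059/675859157; 246363215/675859157]
step 2: x' = x̄ + K·y = [-2020096360/675859157, 361486287/675859157, 3685441406/675859157]
step 2: P' = (I − K·H)·P̄ = [15401286647/675859157 -7979096868/675859157 -22576328834/675859157; -7979096868/675859157 9455195022/675859157 16951114713/675859157; -22576328834/675859157 16951114713/675859157 40266533192/675859157]

step 0: x' = [-118/139, -765/139, -427/139], P' = [1144/139 -153/139 -1114/139; -153/139 1344/139 1443/139; -1114/139 1443/139 2728/139]
step 1: x' = [-184587/19936, 127851/34888, 486247/34888], P' = [90509/2848 -89613/4984 -242009/4984; -89613/4984 157683/8722 308163/8722; -242009/4984 308163/8722 740933/8722]
step 2: x' = [-2020096360/675859157, 361486287/675859157, 3685441406/675859157], P' = [15401286647/675859157 -7979096868/675859157 -22576328834/675859157; -7979096868/675859157 9455195022/675859157 16951114713/675859157; -22576328834/675859157 16951114713/675859157 40266533192/675859157]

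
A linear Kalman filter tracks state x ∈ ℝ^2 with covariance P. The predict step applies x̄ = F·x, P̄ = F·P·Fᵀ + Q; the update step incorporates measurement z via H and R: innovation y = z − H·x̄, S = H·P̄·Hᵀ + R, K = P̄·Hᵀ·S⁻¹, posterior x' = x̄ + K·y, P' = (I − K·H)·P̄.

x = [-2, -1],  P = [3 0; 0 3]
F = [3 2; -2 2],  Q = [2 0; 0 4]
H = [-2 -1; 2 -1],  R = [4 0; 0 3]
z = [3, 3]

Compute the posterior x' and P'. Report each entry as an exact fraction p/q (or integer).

x' = [-285/4793, -13362/4793]
P' = [2069/4793 538/4793; 538/4793 7868/4793]

x̄ = F·x = [-8, 2]
P̄ = F·P·Fᵀ + Q = [41 -6; -6 28]
y = z − H·x̄ = [-11, 21]
S = H·P̄·Hᵀ + R = [172 -136; -136 219]
K = P̄·Hᵀ·S⁻¹ = [-1169/4793 1200/4793; -2236/4793 -2264/4793]
x' = x̄ + K·y = [-285/4793, -13362/4793]
P' = (I − K·H)·P̄ = [2069/4793 538/4793; 538/4793 7868/4793]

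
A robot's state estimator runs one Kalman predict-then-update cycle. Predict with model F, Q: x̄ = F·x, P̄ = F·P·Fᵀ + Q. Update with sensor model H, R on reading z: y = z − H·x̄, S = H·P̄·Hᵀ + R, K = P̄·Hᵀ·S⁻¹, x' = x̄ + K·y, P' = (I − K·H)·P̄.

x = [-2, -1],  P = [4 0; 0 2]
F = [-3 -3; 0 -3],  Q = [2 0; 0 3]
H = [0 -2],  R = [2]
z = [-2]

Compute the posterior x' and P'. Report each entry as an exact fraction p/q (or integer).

x' = [315/43, 45/43]
P' = [1760/43 18/43; 18/43 21/43]

x̄ = F·x = [9, 3]
P̄ = F·P·Fᵀ + Q = [56 18; 18 21]
y = z − H·x̄ = [4]
S = H·P̄·Hᵀ + R = [86]
K = P̄·Hᵀ·S⁻¹ = [-18/43; -21/43]
x' = x̄ + K·y = [315/43, 45/43]
P' = (I − K·H)·P̄ = [1760/43 18/43; 18/43 21/43]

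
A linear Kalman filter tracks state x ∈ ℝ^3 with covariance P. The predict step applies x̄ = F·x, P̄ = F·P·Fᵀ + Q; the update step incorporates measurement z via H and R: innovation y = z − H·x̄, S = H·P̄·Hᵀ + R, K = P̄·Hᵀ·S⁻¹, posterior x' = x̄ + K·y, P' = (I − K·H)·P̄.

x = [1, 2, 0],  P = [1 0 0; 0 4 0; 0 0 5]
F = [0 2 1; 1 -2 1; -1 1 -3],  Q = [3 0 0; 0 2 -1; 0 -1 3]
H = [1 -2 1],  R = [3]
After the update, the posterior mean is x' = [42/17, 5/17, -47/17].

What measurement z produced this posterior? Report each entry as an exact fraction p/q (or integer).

z = [-1]

x̄ = F·x = [4, -3, 1]
P̄ = F·P·Fᵀ + Q = [24 -11 -7; -11 24 -25; -7 -25 53]
S = H·P̄·Hᵀ + R = [306]
K = P̄·Hᵀ·S⁻¹ = [13/102; -14/51; 16/51]
x' − x̄ = [-26/17, 56/17, -64/17] = K·y
y = (KᵀK)⁻¹·Kᵀ·(x' − x̄) = [-12]
z = y + H·x̄ = [-12] + [11] = [-1]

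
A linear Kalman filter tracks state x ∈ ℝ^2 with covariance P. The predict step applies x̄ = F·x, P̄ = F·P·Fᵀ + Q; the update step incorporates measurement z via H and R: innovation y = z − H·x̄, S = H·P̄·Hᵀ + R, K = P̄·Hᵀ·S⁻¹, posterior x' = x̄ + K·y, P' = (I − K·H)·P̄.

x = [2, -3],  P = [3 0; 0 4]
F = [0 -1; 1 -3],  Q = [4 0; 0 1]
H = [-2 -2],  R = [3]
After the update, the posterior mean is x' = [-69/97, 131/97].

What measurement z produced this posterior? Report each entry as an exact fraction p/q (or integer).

z = [-1]

x̄ = F·x = [3, 11]
P̄ = F·P·Fᵀ + Q = [8 12; 12 40]
S = H·P̄·Hᵀ + R = [291]
K = P̄·Hᵀ·S⁻¹ = [-40/291; -104/291]
x' − x̄ = [-360/97, -936/97] = K·y
y = (KᵀK)⁻¹·Kᵀ·(x' − x̄) = [27]
z = y + H·x̄ = [27] + [-28] = [-1]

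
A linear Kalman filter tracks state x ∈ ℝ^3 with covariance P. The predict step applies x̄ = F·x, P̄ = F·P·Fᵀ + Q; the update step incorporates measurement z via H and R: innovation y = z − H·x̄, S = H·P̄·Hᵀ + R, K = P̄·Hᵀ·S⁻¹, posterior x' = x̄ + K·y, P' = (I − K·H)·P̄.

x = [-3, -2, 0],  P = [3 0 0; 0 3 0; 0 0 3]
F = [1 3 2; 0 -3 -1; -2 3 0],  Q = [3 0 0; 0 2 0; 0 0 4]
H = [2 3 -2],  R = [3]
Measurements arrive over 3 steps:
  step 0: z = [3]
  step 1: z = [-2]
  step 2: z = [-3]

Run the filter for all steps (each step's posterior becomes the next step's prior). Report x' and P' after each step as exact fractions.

step 0: x̄ = F·x = [-9, 6, 0]
step 0: P̄ = F·P·Fᵀ + Q = [45 -33 21; -33 32 -27; 21 -27 43]
step 0: y = z − H·x̄ = [3]
step 0: S = H·P̄·Hᵀ + R = [403]
step 0: K = P̄·Hᵀ·S⁻¹ = [-51/403; 84/403; -125/403]
step 0: x' = x̄ + K·y = [-3780/403, 2670/403, -375/403]
step 0: P' = (I − K·H)·P̄ = [15534/403 -9015/403 2088/403; -9015/403 5840/403 -381/403; 2088/403 -381/403 1704/403]
step 1: x̄ = F·x = [3480/403, -7635/403, 15570/403]
step 1: P̄ = F·P·Fᵀ + Q = [25809/403 -27582/403 37899/403; -27582/403 52784/403 -101331/403; 37899/403 -101331/403 224488/403]
step 1: y = z − H·x̄ = [46279/403]
step 1: S = H·P̄·Hᵀ + R = [2059249/403]
step 1: K = P̄·Hᵀ·S⁻¹ = [-106926/2059249; 305850/2059249; -677171/2059249]
step 1: x' = x̄ + K·y = [5503122/2059249, -3890655/2059249, 1795807/2059249]
step 1: P' = (I − K·H)·P̄ = [103508655/2059249 -59788806/2059249 13985835/2059249; -59788806/2059249 37595972/2059249 -3853623/2059249; 13985835/2059249 -3853623/2059249 9221157/2059249]
step 2: x̄ = F·x = [-2577229/2059249, 9876158/2059249, -22678209/2059249]
step 2: P̄ = F·P·Fᵀ + Q = [135901806/2059249 -156742872/2059249 231647778/2059249; -156742872/2059249 328581665/2059249 -657564045/2059249; 231647778/2059249 -657564045/2059249 1478101036/2059249]
step 2: y = z − H·x̄ = [-76008181/2059249]
step 2: S = H·P̄·Hᵀ + R = [13576095952/2059249]
step 2: K = P̄·Hᵀ·S⁻¹ = [-41357535/848505997; 1987387341/13576095952; -4465598651/13576095952]
step 2: x' = x̄ + K·y = [464594978/848505997, -8244766945/13576095952, 15316500887/13576095952]
step 2: P' = (I − K·H)·P̄ = [42707980518/848505997 -24671045301/848505997 5763448869/848505997; -24671045301/848505997 248220476951/13576095952 -25387090401/13576095952; 5763448869/848505997 -25387090401/13576095952 60832944279/13576095952]

step 0: x' = [-3780/403, 2670/403, -375/403], P' = [15534/403 -9015/403 2088/403; -9015/403 5840/403 -381/403; 2088/403 -381/403 1704/403]
step 1: x' = [5503122/2059249, -3890655/2059249, 1795807/2059249], P' = [103508655/2059249 -59788806/2059249 13985835/2059249; -59788806/2059249 37595972/2059249 -3853623/2059249; 13985835/2059249 -3853623/2059249 9221157/2059249]
step 2: x' = [464594978/848505997, -8244766945/13576095952, 15316500887/13576095952], P' = [42707980518/848505997 -24671045301/848505997 5763448869/848505997; -24671045301/848505997 248220476951/13576095952 -25387090401/13576095952; 5763448869/848505997 -25387090401/13576095952 60832944279/13576095952]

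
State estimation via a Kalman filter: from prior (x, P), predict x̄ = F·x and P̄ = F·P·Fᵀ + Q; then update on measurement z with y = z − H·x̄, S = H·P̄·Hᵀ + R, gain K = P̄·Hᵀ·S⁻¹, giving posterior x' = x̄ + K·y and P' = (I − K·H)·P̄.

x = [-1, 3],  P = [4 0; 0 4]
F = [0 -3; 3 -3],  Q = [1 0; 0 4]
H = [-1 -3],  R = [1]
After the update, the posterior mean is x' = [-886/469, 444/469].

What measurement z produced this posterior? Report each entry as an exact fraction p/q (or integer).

z = [-1]

x̄ = F·x = [-9, -12]
P̄ = F·P·Fᵀ + Q = [37 36; 36 76]
S = H·P̄·Hᵀ + R = [938]
K = P̄·Hᵀ·S⁻¹ = [-145/938; -132/469]
x' − x̄ = [3335/469, 6072/469] = K·y
y = (KᵀK)⁻¹·Kᵀ·(x' − x̄) = [-46]
z = y + H·x̄ = [-46] + [45] = [-1]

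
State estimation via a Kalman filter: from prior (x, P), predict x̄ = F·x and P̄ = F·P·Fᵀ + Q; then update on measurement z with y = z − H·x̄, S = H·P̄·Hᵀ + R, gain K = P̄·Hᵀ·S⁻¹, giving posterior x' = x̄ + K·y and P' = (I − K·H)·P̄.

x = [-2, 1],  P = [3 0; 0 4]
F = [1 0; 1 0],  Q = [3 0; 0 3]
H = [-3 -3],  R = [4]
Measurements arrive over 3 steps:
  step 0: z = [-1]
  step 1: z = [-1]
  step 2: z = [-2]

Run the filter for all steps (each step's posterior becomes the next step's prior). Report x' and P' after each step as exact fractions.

step 0: x̄ = F·x = [-2, -2]
step 0: P̄ = F·P·Fᵀ + Q = [6 3; 3 6]
step 0: y = z − H·x̄ = [-13]
step 0: S = H·P̄·Hᵀ + R = [166]
step 0: K = P̄·Hᵀ·S⁻¹ = [-27/166; -27/166]
step 0: x' = x̄ + K·y = [19/166, 19/166]
step 0: P' = (I − K·H)·P̄ = [267/166 -231/166; -231/166 267/166]
step 1: x̄ = F·x = [19/166, 19/166]
step 1: P̄ = F·P·Fᵀ + Q = [765/166 267/166; 267/166 765/166]
step 1: y = z − H·x̄ = [-26/83]
step 1: S = H·P̄·Hᵀ + R = [9620/83]
step 1: K = P̄·Hᵀ·S⁻¹ = [-387/2405; -387/2405]
step 1: x' = x̄ + K·y = [61/370, 61/370]
step 1: P' = (I − K·H)·P̄ = [7731/4810 -6699/4810; -6699/4810 7731/4810]
step 2: x̄ = F·x = [61/370, 61/370]
step 2: P̄ = F·P·Fᵀ + Q = [22161/4810 7731/4810; 7731/4810 22161/4810]
step 2: y = z − H·x̄ = [-187/185]
step 2: S = H·P̄·Hᵀ + R = [278648/2405]
step 2: K = P̄·Hᵀ·S⁻¹ = [-22419/139324; -22419/139324]
step 2: x' = x̄ + K·y = [45631/139324, 45631/139324]
step 2: P' = (I − K·H)·P̄ = [55983/34831 -48510/34831; -48510/34831 55983/34831]

step 0: x' = [19/166, 19/166], P' = [267/166 -231/166; -231/166 267/166]
step 1: x' = [61/370, 61/370], P' = [7731/4810 -6699/4810; -6699/4810 7731/4810]
step 2: x' = [45631/139324, 45631/139324], P' = [55983/34831 -48510/34831; -48510/34831 55983/34831]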